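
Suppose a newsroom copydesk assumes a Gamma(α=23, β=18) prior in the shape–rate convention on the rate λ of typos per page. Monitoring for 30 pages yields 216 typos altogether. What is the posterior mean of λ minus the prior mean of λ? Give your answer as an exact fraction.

Total count 216 over total exposure 30 pages.
Conjugate update: add total count to the shape and total exposure to the rate, giving Gamma(239, 48).
Posterior mean = 239/48 = 239/48; prior mean = 23/18 = 23/18. Difference = 239/48 − 23/18 = 533/144.

533/144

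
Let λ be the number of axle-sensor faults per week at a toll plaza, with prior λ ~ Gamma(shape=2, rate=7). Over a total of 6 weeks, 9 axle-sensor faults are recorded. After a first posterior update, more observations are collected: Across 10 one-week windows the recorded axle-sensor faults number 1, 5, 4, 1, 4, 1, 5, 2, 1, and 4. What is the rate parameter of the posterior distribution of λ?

Total count 9 over total exposure 6 weeks.
After the first batch: Gamma(2 + 9, 7 + 6) = Gamma(11, 13).
Total count: 1 + 5 + 4 + 1 + 4 + 1 + 5 + 2 + 1 + 4 = 28.
Total exposure: 10 weeks.
After the second batch: Gamma(11 + 28, 13 + 10) = Gamma(39, 23).

23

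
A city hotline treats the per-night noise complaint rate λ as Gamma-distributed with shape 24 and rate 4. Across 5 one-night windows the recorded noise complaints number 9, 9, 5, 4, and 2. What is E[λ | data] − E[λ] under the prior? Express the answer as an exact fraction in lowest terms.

-1/9

Total count: 9 + 9 + 5 + 4 + 2 = 29.
Total exposure: 5 nights.
The Gamma prior is conjugate for the Poisson rate, so λ | data ~ Gamma(24+29, 4+5) = Gamma(53, 9).
Posterior mean = 53/9 = 53/9; prior mean = 24/4 = 6. Difference = 53/9 − 6 = -1/9.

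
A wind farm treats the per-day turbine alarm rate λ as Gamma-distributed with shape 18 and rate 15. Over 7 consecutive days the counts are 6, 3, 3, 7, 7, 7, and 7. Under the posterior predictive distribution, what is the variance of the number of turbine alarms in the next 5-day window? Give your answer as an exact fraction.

Total count: 6 + 3 + 3 + 7 + 7 + 7 + 7 = 40.
Total exposure: 7 days.
Gamma(α, β) with Poisson data over total exposure Σt gives posterior Gamma(α+Σx, β+Σt) = Gamma(58, 22).
The posterior predictive for a window of length T is Negative Binomial with variance T·α'·(β'+T)/β'² = 5·58·27/484 = 3915/242.

3915/242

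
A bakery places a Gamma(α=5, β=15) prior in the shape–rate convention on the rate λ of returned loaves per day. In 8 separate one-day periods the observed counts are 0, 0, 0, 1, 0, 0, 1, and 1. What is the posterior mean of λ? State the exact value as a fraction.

8/23

Total count: 0 + 0 + 0 + 1 + 0 + 0 + 1 + 1 = 3.
Total exposure: 8 days.
Posterior: α' = 5 + 3 = 8, β' = 15 + 8 = 23.
Posterior mean = α'/β' = 8/23.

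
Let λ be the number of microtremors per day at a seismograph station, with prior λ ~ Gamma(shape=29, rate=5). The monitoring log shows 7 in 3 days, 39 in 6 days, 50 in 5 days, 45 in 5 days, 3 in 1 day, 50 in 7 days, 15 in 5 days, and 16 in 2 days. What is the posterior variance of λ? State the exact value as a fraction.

254/1521

Total count: 7 + 39 + 50 + 45 + 3 + 50 + 15 + 16 = 225.
Total exposure: 3 + 6 + 5 + 5 + 1 + 7 + 5 + 2 = 34 days.
Posterior: α' = 29 + 225 = 254, β' = 5 + 34 = 39.
Posterior variance = α'/β'² = 254/1521.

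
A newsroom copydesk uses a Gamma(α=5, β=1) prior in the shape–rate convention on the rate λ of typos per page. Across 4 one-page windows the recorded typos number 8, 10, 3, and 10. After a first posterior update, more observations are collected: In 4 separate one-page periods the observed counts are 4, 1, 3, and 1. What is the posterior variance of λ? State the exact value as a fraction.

Total count: 8 + 10 + 3 + 10 = 31.
Total exposure: 4 pages.
After the first batch: Gamma(5 + 31, 1 + 4) = Gamma(36, 5).
Total count: 4 + 1 + 3 + 1 = 9.
Total exposure: 4 pages.
After the second batch: Gamma(36 + 9, 5 + 4) = Gamma(45, 9).
Posterior variance = α'/β'² = 45/81 = 5/9.

5/9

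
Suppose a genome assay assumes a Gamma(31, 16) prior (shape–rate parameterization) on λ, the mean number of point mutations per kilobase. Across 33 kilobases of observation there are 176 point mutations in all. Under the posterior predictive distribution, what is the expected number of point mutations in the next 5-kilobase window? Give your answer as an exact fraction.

1035/49

Total count 176 over total exposure 33 kilobases.
Conjugate update: add total count to the shape and total exposure to the rate, giving Gamma(207, 49).
Predictive mean over a 5-kilobase window = T·E[λ|data] = 5·207/49 = 1035/49.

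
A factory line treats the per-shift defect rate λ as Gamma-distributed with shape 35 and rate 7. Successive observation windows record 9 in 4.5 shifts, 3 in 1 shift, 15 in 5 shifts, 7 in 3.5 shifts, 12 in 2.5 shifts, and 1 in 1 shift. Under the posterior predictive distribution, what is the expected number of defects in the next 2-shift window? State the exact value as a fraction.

Total count: 9 + 3 + 15 + 7 + 12 + 1 = 47.
Total exposure: 4.5 + 1 + 5 + 3.5 + 2.5 + 1 = 17.5 shifts.
Posterior: α' = 35 + 47 = 82, β' = 7 + 17.5 = 49/2.
Predictive mean over a 2-shift window = T·E[λ|data] = 2·82/(49/2) = 328/49.

328/49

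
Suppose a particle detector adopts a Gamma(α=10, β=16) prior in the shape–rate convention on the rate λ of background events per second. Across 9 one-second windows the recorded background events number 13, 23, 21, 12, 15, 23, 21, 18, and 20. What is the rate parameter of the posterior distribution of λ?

25

Total count: 13 + 23 + 21 + 12 + 15 + 23 + 21 + 18 + 20 = 166.
Total exposure: 9 seconds.
Posterior: α' = 10 + 166 = 176, β' = 16 + 9 = 25.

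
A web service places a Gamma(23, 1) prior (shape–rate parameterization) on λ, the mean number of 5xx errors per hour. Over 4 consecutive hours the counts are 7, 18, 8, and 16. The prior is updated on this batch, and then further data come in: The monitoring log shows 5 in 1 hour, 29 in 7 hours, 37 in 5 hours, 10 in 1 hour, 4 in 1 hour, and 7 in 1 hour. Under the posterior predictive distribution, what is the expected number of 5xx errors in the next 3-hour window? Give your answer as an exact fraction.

Total count: 7 + 18 + 8 + 16 = 49.
Total exposure: 4 hours.
After the first batch: Gamma(23 + 49, 1 + 4) = Gamma(72, 5).
Total count: 5 + 29 + 37 + 10 + 4 + 7 = 92.
Total exposure: 1 + 7 + 5 + 1 + 1 + 1 = 16 hours.
After the second batch: Gamma(72 + 92, 5 + 16) = Gamma(164, 21).
Predictive mean over a 3-hour window = T·E[λ|data] = 3·164/21 = 164/7.

164/7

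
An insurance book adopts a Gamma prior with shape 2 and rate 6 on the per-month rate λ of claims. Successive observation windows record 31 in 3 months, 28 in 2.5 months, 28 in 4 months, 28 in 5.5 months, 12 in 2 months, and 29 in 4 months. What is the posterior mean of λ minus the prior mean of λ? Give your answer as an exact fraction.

149/27

Total count: 31 + 28 + 28 + 28 + 12 + 29 = 156.
Total exposure: 3 + 2.5 + 4 + 5.5 + 2 + 4 = 21 months.
Posterior: α' = 2 + 156 = 158, β' = 6 + 21 = 27.
Posterior mean = 158/27 = 158/27; prior mean = 2/6 = 1/3. Difference = 158/27 − 1/3 = 149/27.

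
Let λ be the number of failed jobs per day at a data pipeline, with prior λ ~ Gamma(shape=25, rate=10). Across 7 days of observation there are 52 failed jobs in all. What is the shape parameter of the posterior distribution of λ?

Total count 52 over total exposure 7 days.
Conjugate update: add total count to the shape and total exposure to the rate, giving Gamma(77, 17).

77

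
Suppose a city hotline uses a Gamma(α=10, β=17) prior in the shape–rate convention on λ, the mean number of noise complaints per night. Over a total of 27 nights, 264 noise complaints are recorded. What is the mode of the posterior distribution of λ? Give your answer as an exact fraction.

273/44

Total count 264 over total exposure 27 nights.
The Gamma prior is conjugate for the Poisson rate, so λ | data ~ Gamma(10+264, 17+27) = Gamma(274, 44).
Posterior mode = (α'−1)/β' = 273/44.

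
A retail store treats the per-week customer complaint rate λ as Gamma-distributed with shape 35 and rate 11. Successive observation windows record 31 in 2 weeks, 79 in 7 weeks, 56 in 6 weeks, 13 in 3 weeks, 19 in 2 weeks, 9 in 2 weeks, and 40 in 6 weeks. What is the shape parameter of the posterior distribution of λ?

282

Total count: 31 + 79 + 56 + 13 + 19 + 9 + 40 = 247.
Total exposure: 2 + 7 + 6 + 3 + 2 + 2 + 6 = 28 weeks.
Gamma(α, β) with Poisson data over total exposure Σt gives posterior Gamma(α+Σx, β+Σt) = Gamma(282, 39).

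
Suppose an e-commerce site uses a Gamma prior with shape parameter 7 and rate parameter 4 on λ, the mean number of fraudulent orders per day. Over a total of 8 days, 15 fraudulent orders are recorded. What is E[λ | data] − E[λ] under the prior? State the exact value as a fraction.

Total count 15 over total exposure 8 days.
Gamma(α, β) with Poisson data over total exposure Σt gives posterior Gamma(α+Σx, β+Σt) = Gamma(22, 12).
Posterior mean = 22/12 = 11/6; prior mean = 7/4 = 7/4. Difference = 11/6 − 7/4 = 1/12.

1/12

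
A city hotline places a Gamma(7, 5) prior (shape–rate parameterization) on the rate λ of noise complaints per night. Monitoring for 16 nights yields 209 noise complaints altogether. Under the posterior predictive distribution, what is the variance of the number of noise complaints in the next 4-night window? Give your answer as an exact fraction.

Total count 209 over total exposure 16 nights.
The Gamma prior is conjugate for the Poisson rate, so λ | data ~ Gamma(7+209, 5+16) = Gamma(216, 21).
The posterior predictive for a window of length T is Negative Binomial with variance T·α'·(β'+T)/β'² = 4·216·25/441 = 2400/49.

2400/49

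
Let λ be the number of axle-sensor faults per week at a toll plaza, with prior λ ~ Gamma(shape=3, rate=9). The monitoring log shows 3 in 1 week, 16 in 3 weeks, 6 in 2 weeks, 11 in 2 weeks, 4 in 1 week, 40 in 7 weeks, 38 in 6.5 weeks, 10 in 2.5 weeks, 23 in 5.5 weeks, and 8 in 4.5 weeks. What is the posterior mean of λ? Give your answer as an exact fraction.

Total count: 3 + 16 + 6 + 11 + 4 + 40 + 38 + 10 + 23 + 8 = 159.
Total exposure: 1 + 3 + 2 + 2 + 1 + 7 + 6.5 + 2.5 + 5.5 + 4.5 = 35 weeks.
The Gamma prior is conjugate for the Poisson rate, so λ | data ~ Gamma(3+159, 9+35) = Gamma(162, 44).
Posterior mean = α'/β' = 162/44 = 81/22.

81/22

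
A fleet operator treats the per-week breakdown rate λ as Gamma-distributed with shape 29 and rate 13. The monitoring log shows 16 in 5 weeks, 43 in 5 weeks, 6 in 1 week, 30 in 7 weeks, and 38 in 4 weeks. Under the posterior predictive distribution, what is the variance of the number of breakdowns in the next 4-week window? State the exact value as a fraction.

25272/1225

Total count: 16 + 43 + 6 + 30 + 38 = 133.
Total exposure: 5 + 5 + 1 + 7 + 4 = 22 weeks.
Conjugate update: add total count to the shape and total exposure to the rate, giving Gamma(162, 35).
The posterior predictive for a window of length T is Negative Binomial with variance T·α'·(β'+T)/β'² = 4·162·39/1225 = 25272/1225.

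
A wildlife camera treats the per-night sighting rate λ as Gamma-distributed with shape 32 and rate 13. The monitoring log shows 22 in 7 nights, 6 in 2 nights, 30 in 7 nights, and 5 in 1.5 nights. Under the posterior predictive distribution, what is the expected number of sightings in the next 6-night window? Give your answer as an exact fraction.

1140/61

Total count: 22 + 6 + 30 + 5 = 63.
Total exposure: 7 + 2 + 7 + 1.5 = 17.5 nights.
Gamma(α, β) with Poisson data over total exposure Σt gives posterior Gamma(α+Σx, β+Σt) = Gamma(95, 61/2).
Predictive mean over a 6-night window = T·E[λ|data] = 6·95/(61/2) = 1140/61.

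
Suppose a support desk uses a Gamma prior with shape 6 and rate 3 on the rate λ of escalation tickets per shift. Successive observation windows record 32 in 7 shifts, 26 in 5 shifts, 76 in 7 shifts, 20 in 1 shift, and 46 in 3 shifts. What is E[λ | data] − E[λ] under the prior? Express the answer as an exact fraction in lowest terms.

Total count: 32 + 26 + 76 + 20 + 46 = 200.
Total exposure: 7 + 5 + 7 + 1 + 3 = 23 shifts.
Conjugate update: add total count to the shape and total exposure to the rate, giving Gamma(206, 26).
Posterior mean = 206/26 = 103/13; prior mean = 6/3 = 2. Difference = 103/13 − 2 = 77/13.

77/13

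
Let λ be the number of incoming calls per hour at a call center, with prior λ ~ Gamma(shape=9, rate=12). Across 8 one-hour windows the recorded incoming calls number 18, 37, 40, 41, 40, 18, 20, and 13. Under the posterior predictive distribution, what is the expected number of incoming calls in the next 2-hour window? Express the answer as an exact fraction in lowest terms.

Total count: 18 + 37 + 40 + 41 + 40 + 18 + 20 + 13 = 227.
Total exposure: 8 hours.
Gamma(α, β) with Poisson data over total exposure Σt gives posterior Gamma(α+Σx, β+Σt) = Gamma(236, 20).
Predictive mean over a 2-hour window = T·E[λ|data] = 2·236/20 = 118/5.

118/5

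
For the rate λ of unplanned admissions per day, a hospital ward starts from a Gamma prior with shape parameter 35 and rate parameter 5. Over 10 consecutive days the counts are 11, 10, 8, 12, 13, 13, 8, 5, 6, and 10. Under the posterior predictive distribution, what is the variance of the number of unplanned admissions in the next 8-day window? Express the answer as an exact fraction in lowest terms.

Total count: 11 + 10 + 8 + 12 + 13 + 13 + 8 + 5 + 6 + 10 = 96.
Total exposure: 10 days.
By Gamma–Poisson conjugacy, the posterior is Gamma(α + Σx, β + Σt) = Gamma(35 + 96, 5 + 10) = Gamma(131, 15).
The posterior predictive for a window of length T is Negative Binomial with variance T·α'·(β'+T)/β'² = 8·131·23/225 = 24104/225.

24104/225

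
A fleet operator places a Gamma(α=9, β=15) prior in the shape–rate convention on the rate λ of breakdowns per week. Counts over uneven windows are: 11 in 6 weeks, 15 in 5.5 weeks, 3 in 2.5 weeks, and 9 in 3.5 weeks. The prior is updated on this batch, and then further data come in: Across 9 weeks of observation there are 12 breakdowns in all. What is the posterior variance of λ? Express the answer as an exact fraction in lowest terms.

236/6889

Total count: 11 + 15 + 3 + 9 = 38.
Total exposure: 6 + 5.5 + 2.5 + 3.5 = 17.5 weeks.
After the first batch: Gamma(9 + 38, 15 + 17.5) = Gamma(47, 65/2).
Total count 12 over total exposure 9 weeks.
After the second batch: Gamma(47 + 12, 65/2 + 9) = Gamma(59, 83/2).
Posterior variance = α'/β'² = 59/(6889/4) = 236/6889.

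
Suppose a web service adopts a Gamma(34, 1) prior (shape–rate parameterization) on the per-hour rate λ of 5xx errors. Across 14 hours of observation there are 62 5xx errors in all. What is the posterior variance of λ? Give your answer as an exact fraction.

Total count 62 over total exposure 14 hours.
Gamma(α, β) with Poisson data over total exposure Σt gives posterior Gamma(α+Σx, β+Σt) = Gamma(96, 15).
Posterior variance = α'/β'² = 96/225 = 32/75.

32/75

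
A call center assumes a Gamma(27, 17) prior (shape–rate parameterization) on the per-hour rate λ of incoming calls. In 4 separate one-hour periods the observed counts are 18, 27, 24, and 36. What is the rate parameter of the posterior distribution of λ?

21

Total count: 18 + 27 + 24 + 36 = 105.
Total exposure: 4 hours.
Conjugate update: add total count to the shape and total exposure to the rate, giving Gamma(132, 21).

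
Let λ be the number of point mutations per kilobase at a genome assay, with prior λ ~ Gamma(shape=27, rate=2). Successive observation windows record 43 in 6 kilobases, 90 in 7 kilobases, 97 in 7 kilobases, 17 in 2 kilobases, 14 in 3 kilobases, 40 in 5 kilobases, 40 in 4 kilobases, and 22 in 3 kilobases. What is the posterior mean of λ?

Total count: 43 + 90 + 97 + 17 + 14 + 40 + 40 + 22 = 363.
Total exposure: 6 + 7 + 7 + 2 + 3 + 5 + 4 + 3 = 37 kilobases.
Conjugate update: add total count to the shape and total exposure to the rate, giving Gamma(390, 39).
Posterior mean = α'/β' = 390/39 = 10.

10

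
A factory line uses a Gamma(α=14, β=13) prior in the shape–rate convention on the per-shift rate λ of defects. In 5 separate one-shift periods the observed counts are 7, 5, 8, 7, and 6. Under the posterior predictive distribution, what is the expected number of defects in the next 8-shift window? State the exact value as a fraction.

Total count: 7 + 5 + 8 + 7 + 6 = 33.
Total exposure: 5 shifts.
The Gamma prior is conjugate for the Poisson rate, so λ | data ~ Gamma(14+33, 13+5) = Gamma(47, 18).
Predictive mean over an 8-shift window = T·E[λ|data] = 8·47/18 = 188/9.

188/9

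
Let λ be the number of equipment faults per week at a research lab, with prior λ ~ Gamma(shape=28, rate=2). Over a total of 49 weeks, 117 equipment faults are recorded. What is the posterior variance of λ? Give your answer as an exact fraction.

Total count 117 over total exposure 49 weeks.
Posterior: α' = 28 + 117 = 145, β' = 2 + 49 = 51.
Posterior variance = α'/β'² = 145/2601.

145/2601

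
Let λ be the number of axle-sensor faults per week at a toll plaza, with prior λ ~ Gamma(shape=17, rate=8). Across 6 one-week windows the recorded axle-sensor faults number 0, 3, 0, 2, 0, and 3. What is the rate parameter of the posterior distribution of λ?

Total count: 0 + 3 + 0 + 2 + 0 + 3 = 8.
Total exposure: 6 weeks.
Conjugate update: add total count to the shape and total exposure to the rate, giving Gamma(25, 14).

14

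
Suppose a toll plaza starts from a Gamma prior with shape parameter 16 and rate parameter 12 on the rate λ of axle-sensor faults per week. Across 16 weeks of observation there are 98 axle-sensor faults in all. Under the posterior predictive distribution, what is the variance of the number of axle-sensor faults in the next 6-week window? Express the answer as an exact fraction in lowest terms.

Total count 98 over total exposure 16 weeks.
Conjugate update: add total count to the shape and total exposure to the rate, giving Gamma(114, 28).
The posterior predictive for a window of length T is Negative Binomial with variance T·α'·(β'+T)/β'² = 6·114·34/784 = 2907/98.

2907/98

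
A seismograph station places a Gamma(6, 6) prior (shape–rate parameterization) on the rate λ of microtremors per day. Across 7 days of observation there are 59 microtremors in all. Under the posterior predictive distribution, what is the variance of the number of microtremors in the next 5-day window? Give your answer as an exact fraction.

450/13

Total count 59 over total exposure 7 days.
Gamma(α, β) with Poisson data over total exposure Σt gives posterior Gamma(α+Σx, β+Σt) = Gamma(65, 13).
The posterior predictive for a window of length T is Negative Binomial with variance T·α'·(β'+T)/β'² = 5·65·18/169 = 450/13.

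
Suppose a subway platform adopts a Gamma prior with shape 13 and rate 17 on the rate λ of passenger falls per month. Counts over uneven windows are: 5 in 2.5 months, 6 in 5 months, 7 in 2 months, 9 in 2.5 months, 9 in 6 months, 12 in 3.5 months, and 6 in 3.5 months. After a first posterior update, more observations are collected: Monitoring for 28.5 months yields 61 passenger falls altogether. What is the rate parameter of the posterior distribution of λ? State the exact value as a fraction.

Total count: 5 + 6 + 7 + 9 + 9 + 12 + 6 = 54.
Total exposure: 2.5 + 5 + 2 + 2.5 + 6 + 3.5 + 3.5 = 25 months.
After the first batch: Gamma(13 + 54, 17 + 25) = Gamma(67, 42).
Total count 61 over total exposure 28.5 months.
After the second batch: Gamma(67 + 61, 42 + 28.5) = Gamma(128, 141/2).

141/2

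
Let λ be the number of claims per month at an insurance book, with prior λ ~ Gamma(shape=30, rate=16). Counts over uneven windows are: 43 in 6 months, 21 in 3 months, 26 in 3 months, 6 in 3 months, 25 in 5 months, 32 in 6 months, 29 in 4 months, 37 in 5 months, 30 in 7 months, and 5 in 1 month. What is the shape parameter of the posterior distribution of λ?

Total count: 43 + 21 + 26 + 6 + 25 + 32 + 29 + 37 + 30 + 5 = 254.
Total exposure: 6 + 3 + 3 + 3 + 5 + 6 + 4 + 5 + 7 + 1 = 43 months.
Posterior: α' = 30 + 254 = 284, β' = 16 + 43 = 59.

284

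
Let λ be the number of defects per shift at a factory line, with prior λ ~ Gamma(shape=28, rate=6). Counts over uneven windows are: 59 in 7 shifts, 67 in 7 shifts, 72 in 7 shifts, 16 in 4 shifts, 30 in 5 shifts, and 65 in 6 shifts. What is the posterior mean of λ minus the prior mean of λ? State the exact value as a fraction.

Total count: 59 + 67 + 72 + 16 + 30 + 65 = 309.
Total exposure: 7 + 7 + 7 + 4 + 5 + 6 = 36 shifts.
By Gamma–Poisson conjugacy, the posterior is Gamma(α + Σx, β + Σt) = Gamma(28 + 309, 6 + 36) = Gamma(337, 42).
Posterior mean = 337/42 = 337/42; prior mean = 28/6 = 14/3. Difference = 337/42 − 14/3 = 47/14.

47/14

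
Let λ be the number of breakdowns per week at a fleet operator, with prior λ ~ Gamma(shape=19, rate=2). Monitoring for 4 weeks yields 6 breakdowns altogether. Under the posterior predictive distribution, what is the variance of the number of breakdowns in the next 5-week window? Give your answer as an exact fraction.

1375/36

Total count 6 over total exposure 4 weeks.
Conjugate update: add total count to the shape and total exposure to the rate, giving Gamma(25, 6).
The posterior predictive for a window of length T is Negative Binomial with variance T·α'·(β'+T)/β'² = 5·25·11/36 = 1375/36.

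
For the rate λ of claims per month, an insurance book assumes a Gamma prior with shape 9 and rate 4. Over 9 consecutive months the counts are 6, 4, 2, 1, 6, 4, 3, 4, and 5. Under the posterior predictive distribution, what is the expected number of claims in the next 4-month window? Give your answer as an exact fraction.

176/13

Total count: 6 + 4 + 2 + 1 + 6 + 4 + 3 + 4 + 5 = 35.
Total exposure: 9 months.
The Gamma prior is conjugate for the Poisson rate, so λ | data ~ Gamma(9+35, 4+9) = Gamma(44, 13).
Predictive mean over a 4-month window = T·E[λ|data] = 4·44/13 = 176/13.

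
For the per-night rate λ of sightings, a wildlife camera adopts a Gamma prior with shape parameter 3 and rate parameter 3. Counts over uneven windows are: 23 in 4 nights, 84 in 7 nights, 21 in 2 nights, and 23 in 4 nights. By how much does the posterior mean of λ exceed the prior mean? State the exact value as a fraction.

67/10

Total count: 23 + 84 + 21 + 23 = 151.
Total exposure: 4 + 7 + 2 + 4 = 17 nights.
By Gamma–Poisson conjugacy, the posterior is Gamma(α + Σx, β + Σt) = Gamma(3 + 151, 3 + 17) = Gamma(154, 20).
Posterior mean = 154/20 = 77/10; prior mean = 3/3 = 1. Difference = 77/10 − 1 = 67/10.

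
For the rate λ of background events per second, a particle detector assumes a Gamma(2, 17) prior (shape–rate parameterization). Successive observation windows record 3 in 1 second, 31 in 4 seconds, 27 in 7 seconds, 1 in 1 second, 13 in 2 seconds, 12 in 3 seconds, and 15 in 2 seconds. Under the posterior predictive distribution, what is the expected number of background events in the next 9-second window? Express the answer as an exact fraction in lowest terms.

936/37

Total count: 3 + 31 + 27 + 1 + 13 + 12 + 15 = 102.
Total exposure: 1 + 4 + 7 + 1 + 2 + 3 + 2 = 20 seconds.
By Gamma–Poisson conjugacy, the posterior is Gamma(α + Σx, β + Σt) = Gamma(2 + 102, 17 + 20) = Gamma(104, 37).
Predictive mean over a 9-second window = T·E[λ|data] = 9·104/37 = 936/37.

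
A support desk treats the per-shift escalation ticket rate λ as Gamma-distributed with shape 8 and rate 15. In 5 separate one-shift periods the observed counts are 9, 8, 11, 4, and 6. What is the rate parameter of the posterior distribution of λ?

Total count: 9 + 8 + 11 + 4 + 6 = 38.
Total exposure: 5 shifts.
Gamma(α, β) with Poisson data over total exposure Σt gives posterior Gamma(α+Σx, β+Σt) = Gamma(46, 20).

20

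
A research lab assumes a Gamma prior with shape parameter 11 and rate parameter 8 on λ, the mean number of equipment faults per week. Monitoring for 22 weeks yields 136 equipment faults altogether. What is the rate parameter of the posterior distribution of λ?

Total count 136 over total exposure 22 weeks.
Posterior: α' = 11 + 136 = 147, β' = 8 + 22 = 30.

30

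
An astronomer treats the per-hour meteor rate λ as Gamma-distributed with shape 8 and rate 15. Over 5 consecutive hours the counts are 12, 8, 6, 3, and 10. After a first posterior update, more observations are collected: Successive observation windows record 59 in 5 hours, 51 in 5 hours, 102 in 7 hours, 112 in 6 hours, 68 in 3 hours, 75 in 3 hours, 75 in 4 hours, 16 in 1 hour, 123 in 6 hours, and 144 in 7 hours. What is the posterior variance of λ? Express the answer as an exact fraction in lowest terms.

Total count: 12 + 8 + 6 + 3 + 10 = 39.
Total exposure: 5 hours.
After the first batch: Gamma(8 + 39, 15 + 5) = Gamma(47, 20).
Total count: 59 + 51 + 102 + 112 + 68 + 75 + 75 + 16 + 123 + 144 = 825.
Total exposure: 5 + 5 + 7 + 6 + 3 + 3 + 4 + 1 + 6 + 7 = 47 hours.
After the second batch: Gamma(47 + 825, 20 + 47) = Gamma(872, 67).
Posterior variance = α'/β'² = 872/4489.

872/4489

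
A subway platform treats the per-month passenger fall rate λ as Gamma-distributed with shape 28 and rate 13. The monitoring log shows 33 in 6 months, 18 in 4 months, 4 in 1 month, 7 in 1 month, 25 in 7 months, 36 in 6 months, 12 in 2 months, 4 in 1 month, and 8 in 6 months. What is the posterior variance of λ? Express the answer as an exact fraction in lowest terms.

175/2209

Total count: 33 + 18 + 4 + 7 + 25 + 36 + 12 + 4 + 8 = 147.
Total exposure: 6 + 4 + 1 + 1 + 7 + 6 + 2 + 1 + 6 = 34 months.
By Gamma–Poisson conjugacy, the posterior is Gamma(α + Σx, β + Σt) = Gamma(28 + 147, 13 + 34) = Gamma(175, 47).
Posterior variance = α'/β'² = 175/2209.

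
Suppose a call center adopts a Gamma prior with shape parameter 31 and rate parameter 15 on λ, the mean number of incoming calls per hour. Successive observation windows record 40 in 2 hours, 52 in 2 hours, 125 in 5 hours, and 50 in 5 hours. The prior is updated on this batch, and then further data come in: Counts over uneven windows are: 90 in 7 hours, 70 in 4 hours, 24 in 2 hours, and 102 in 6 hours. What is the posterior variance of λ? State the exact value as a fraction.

73/288

Total count: 40 + 52 + 125 + 50 = 267.
Total exposure: 2 + 2 + 5 + 5 = 14 hours.
After the first batch: Gamma(31 + 267, 15 + 14) = Gamma(298, 29).
Total count: 90 + 70 + 24 + 102 = 286.
Total exposure: 7 + 4 + 2 + 6 = 19 hours.
After the second batch: Gamma(298 + 286, 29 + 19) = Gamma(584, 48).
Posterior variance = α'/β'² = 584/2304 = 73/288.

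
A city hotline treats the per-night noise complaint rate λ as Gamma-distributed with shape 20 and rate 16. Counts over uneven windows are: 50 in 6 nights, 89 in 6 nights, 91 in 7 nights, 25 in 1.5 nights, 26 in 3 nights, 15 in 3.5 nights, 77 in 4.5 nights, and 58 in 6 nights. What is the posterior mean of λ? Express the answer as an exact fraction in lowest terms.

902/107

Total count: 50 + 89 + 91 + 25 + 26 + 15 + 77 + 58 = 431.
Total exposure: 6 + 6 + 7 + 1.5 + 3 + 3.5 + 4.5 + 6 = 37.5 nights.
Posterior: α' = 20 + 431 = 451, β' = 16 + 37.5 = 107/2.
Posterior mean = α'/β' = 451/(107/2) = 902/107.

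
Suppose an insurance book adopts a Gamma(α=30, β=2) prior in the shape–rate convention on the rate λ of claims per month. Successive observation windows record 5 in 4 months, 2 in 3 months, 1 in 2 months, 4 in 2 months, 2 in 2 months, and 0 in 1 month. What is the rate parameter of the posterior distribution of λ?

Total count: 5 + 2 + 1 + 4 + 2 + 0 = 14.
Total exposure: 4 + 3 + 2 + 2 + 2 + 1 = 14 months.
The Gamma prior is conjugate for the Poisson rate, so λ | data ~ Gamma(30+14, 2+14) = Gamma(44, 16).

16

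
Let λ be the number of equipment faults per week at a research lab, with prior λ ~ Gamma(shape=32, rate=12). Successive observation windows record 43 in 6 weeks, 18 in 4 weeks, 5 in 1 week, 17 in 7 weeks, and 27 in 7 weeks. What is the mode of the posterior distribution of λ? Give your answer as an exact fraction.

141/37

Total count: 43 + 18 + 5 + 17 + 27 = 110.
Total exposure: 6 + 4 + 1 + 7 + 7 = 25 weeks.
Gamma(α, β) with Poisson data over total exposure Σt gives posterior Gamma(α+Σx, β+Σt) = Gamma(142, 37).
Posterior mode = (α'−1)/β' = 141/37.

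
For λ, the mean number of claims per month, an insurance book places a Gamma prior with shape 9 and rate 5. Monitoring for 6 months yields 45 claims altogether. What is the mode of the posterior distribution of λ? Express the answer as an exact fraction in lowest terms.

Total count 45 over total exposure 6 months.
By Gamma–Poisson conjugacy, the posterior is Gamma(α + Σx, β + Σt) = Gamma(9 + 45, 5 + 6) = Gamma(54, 11).
Posterior mode = (α'−1)/β' = 53/11.

53/11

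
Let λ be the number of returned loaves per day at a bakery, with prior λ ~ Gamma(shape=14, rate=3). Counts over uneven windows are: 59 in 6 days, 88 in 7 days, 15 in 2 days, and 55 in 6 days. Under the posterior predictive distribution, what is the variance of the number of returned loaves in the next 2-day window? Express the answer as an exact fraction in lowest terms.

Total count: 59 + 88 + 15 + 55 = 217.
Total exposure: 6 + 7 + 2 + 6 = 21 days.
Gamma(α, β) with Poisson data over total exposure Σt gives posterior Gamma(α+Σx, β+Σt) = Gamma(231, 24).
The posterior predictive for a window of length T is Negative Binomial with variance T·α'·(β'+T)/β'² = 2·231·26/576 = 1001/48.

1001/48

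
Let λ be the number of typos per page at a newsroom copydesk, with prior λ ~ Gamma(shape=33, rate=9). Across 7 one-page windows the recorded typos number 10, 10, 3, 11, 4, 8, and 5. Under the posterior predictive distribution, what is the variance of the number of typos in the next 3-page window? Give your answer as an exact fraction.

Total count: 10 + 10 + 3 + 11 + 4 + 8 + 5 = 51.
Total exposure: 7 pages.
Conjugate update: add total count to the shape and total exposure to the rate, giving Gamma(84, 16).
The posterior predictive for a window of length T is Negative Binomial with variance T·α'·(β'+T)/β'² = 3·84·19/256 = 1197/64.

1197/64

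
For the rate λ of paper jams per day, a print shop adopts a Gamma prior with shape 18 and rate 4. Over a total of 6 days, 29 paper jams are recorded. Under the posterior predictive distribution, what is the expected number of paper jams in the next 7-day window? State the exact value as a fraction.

Total count 29 over total exposure 6 days.
The Gamma prior is conjugate for the Poisson rate, so λ | data ~ Gamma(18+29, 4+6) = Gamma(47, 10).
Predictive mean over a 7-day window = T·E[λ|data] = 7·47/10 = 329/10.

329/10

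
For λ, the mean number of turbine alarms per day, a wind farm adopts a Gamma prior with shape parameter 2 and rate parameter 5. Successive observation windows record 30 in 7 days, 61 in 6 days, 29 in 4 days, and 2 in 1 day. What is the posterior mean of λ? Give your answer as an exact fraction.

124/23

Total count: 30 + 61 + 29 + 2 = 122.
Total exposure: 7 + 6 + 4 + 1 = 18 days.
By Gamma–Poisson conjugacy, the posterior is Gamma(α + Σx, β + Σt) = Gamma(2 + 122, 5 + 18) = Gamma(124, 23).
Posterior mean = α'/β' = 124/23.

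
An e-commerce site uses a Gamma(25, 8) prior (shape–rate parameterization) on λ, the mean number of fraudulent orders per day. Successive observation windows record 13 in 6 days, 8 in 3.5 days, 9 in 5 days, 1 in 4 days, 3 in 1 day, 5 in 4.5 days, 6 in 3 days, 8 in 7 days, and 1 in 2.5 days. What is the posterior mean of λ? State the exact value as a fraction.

Total count: 13 + 8 + 9 + 1 + 3 + 5 + 6 + 8 + 1 = 54.
Total exposure: 6 + 3.5 + 5 + 4 + 1 + 4.5 + 3 + 7 + 2.5 = 36.5 days.
Posterior: α' = 25 + 54 = 79, β' = 8 + 36.5 = 89/2.
Posterior mean = α'/β' = 79/(89/2) = 158/89.

158/89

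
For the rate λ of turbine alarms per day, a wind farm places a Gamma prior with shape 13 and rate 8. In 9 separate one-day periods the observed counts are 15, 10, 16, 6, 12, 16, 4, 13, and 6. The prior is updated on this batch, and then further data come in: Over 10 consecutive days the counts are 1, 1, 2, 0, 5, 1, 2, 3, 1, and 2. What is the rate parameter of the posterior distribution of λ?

27

Total count: 15 + 10 + 16 + 6 + 12 + 16 + 4 + 13 + 6 = 98.
Total exposure: 9 days.
After the first batch: Gamma(13 + 98, 8 + 9) = Gamma(111, 17).
Total count: 1 + 1 + 2 + 0 + 5 + 1 + 2 + 3 + 1 + 2 = 18.
Total exposure: 10 days.
After the second batch: Gamma(111 + 18, 17 + 10) = Gamma(129, 27).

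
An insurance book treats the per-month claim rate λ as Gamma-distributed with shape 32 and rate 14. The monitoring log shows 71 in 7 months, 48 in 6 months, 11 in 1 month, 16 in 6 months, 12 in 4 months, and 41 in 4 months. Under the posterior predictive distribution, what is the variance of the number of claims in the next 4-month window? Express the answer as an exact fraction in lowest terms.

506/21

Total count: 71 + 48 + 11 + 16 + 12 + 41 = 199.
Total exposure: 7 + 6 + 1 + 6 + 4 + 4 = 28 months.
Posterior: α' = 32 + 199 = 231, β' = 14 + 28 = 42.
The posterior predictive for a window of length T is Negative Binomial with variance T·α'·(β'+T)/β'² = 4·231·46/1764 = 506/21.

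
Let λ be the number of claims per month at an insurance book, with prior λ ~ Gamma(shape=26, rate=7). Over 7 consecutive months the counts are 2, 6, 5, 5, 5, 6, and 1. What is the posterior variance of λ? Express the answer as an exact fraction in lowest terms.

Total count: 2 + 6 + 5 + 5 + 5 + 6 + 1 = 30.
Total exposure: 7 months.
By Gamma–Poisson conjugacy, the posterior is Gamma(α + Σx, β + Σt) = Gamma(26 + 30, 7 + 7) = Gamma(56, 14).
Posterior variance = α'/β'² = 56/196 = 2/7.

2/7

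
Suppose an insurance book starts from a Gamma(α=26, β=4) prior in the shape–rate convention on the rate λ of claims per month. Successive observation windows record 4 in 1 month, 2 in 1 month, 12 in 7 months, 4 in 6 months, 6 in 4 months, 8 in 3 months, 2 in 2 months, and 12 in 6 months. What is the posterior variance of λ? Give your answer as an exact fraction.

19/289

Total count: 4 + 2 + 12 + 4 + 6 + 8 + 2 + 12 = 50.
Total exposure: 1 + 1 + 7 + 6 + 4 + 3 + 2 + 6 = 30 months.
The Gamma prior is conjugate for the Poisson rate, so λ | data ~ Gamma(26+50, 4+30) = Gamma(76, 34).
Posterior variance = α'/β'² = 76/1156 = 19/289.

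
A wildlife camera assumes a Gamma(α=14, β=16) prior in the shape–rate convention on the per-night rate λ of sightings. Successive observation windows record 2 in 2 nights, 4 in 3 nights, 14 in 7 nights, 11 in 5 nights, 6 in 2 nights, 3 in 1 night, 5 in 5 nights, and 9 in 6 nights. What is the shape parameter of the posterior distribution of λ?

68

Total count: 2 + 4 + 14 + 11 + 6 + 3 + 5 + 9 = 54.
Total exposure: 2 + 3 + 7 + 5 + 2 + 1 + 5 + 6 = 31 nights.
Conjugate update: add total count to the shape and total exposure to the rate, giving Gamma(68, 47).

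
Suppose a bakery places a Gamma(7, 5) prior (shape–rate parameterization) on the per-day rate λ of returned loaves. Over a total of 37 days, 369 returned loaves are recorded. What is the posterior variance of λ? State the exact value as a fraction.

94/441

Total count 369 over total exposure 37 days.
By Gamma–Poisson conjugacy, the posterior is Gamma(α + Σx, β + Σt) = Gamma(7 + 369, 5 + 37) = Gamma(376, 42).
Posterior variance = α'/β'² = 376/1764 = 94/441.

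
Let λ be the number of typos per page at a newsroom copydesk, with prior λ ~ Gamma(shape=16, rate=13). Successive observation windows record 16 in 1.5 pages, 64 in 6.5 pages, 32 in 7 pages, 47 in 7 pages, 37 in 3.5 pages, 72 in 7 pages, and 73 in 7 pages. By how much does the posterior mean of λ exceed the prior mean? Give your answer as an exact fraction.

Total count: 16 + 64 + 32 + 47 + 37 + 72 + 73 = 341.
Total exposure: 1.5 + 6.5 + 7 + 7 + 3.5 + 7 + 7 = 39.5 pages.
Conjugate update: add total count to the shape and total exposure to the rate, giving Gamma(357, 105/2).
Posterior mean = 357/(105/2) = 34/5; prior mean = 16/13 = 16/13. Difference = 34/5 − 16/13 = 362/65.

362/65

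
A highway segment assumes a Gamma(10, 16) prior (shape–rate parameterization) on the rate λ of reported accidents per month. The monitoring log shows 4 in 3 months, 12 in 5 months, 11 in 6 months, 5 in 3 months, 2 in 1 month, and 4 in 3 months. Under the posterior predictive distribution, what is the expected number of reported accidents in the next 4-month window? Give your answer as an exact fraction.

192/37

Total count: 4 + 12 + 11 + 5 + 2 + 4 = 38.
Total exposure: 3 + 5 + 6 + 3 + 1 + 3 = 21 months.
Posterior: α' = 10 + 38 = 48, β' = 16 + 21 = 37.
Predictive mean over a 4-month window = T·E[λ|data] = 4·48/37 = 192/37.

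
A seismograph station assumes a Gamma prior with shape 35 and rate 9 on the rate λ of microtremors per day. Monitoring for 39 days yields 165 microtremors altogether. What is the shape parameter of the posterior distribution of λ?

Total count 165 over total exposure 39 days.
By Gamma–Poisson conjugacy, the posterior is Gamma(α + Σx, β + Σt) = Gamma(35 + 165, 9 + 39) = Gamma(200, 48).

200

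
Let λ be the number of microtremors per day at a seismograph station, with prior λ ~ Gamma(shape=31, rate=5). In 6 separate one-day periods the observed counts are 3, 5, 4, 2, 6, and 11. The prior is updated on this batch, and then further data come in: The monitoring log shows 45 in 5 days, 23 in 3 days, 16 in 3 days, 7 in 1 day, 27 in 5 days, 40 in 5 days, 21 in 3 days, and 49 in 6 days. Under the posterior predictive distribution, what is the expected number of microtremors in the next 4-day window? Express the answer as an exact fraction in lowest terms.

580/21

Total count: 3 + 5 + 4 + 2 + 6 + 11 = 31.
Total exposure: 6 days.
After the first batch: Gamma(31 + 31, 5 + 6) = Gamma(62, 11).
Total count: 45 + 23 + 16 + 7 + 27 + 40 + 21 + 49 = 228.
Total exposure: 5 + 3 + 3 + 1 + 5 + 5 + 3 + 6 = 31 days.
After the second batch: Gamma(62 + 228, 11 + 31) = Gamma(290, 42).
Predictive mean over a 4-day window = T·E[λ|data] = 4·290/42 = 580/21.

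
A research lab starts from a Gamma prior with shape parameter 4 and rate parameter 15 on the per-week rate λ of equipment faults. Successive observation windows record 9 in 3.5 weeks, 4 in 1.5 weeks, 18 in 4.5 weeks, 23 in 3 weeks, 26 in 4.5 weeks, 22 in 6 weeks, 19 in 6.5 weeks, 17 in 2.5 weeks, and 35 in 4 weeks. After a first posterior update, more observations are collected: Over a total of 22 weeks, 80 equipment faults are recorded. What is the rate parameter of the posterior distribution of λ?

Total count: 9 + 4 + 18 + 23 + 26 + 22 + 19 + 17 + 35 = 173.
Total exposure: 3.5 + 1.5 + 4.5 + 3 + 4.5 + 6 + 6.5 + 2.5 + 4 = 36 weeks.
After the first batch: Gamma(4 + 173, 15 + 36) = Gamma(177, 51).
Total count 80 over total exposure 22 weeks.
After the second batch: Gamma(177 + 80, 51 + 22) = Gamma(257, 73).

73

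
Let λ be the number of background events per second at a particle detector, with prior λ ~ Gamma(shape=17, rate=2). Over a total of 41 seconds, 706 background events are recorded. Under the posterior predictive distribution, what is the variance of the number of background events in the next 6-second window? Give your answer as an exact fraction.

212562/1849

Total count 706 over total exposure 41 seconds.
By Gamma–Poisson conjugacy, the posterior is Gamma(α + Σx, β + Σt) = Gamma(17 + 706, 2 + 41) = Gamma(723, 43).
The posterior predictive for a window of length T is Negative Binomial with variance T·α'·(β'+T)/β'² = 6·723·49/1849 = 212562/1849.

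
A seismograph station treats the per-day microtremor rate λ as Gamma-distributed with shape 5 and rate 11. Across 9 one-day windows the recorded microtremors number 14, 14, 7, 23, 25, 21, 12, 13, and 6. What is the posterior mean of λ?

Total count: 14 + 14 + 7 + 23 + 25 + 21 + 12 + 13 + 6 = 135.
Total exposure: 9 days.
Conjugate update: add total count to the shape and total exposure to the rate, giving Gamma(140, 20).
Posterior mean = α'/β' = 140/20 = 7.

7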